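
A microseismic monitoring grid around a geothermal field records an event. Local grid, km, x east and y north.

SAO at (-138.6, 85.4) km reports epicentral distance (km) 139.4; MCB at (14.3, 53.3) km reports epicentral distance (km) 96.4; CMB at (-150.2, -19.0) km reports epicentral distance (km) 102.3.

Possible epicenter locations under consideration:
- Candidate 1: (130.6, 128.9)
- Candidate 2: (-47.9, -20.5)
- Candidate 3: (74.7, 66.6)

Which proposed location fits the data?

For each candidate, compare |candidate − station| to the reported distance:
Candidate 1: residuals SAO 133.3, MCB 42.3, CMB 215.1 → max 215.1 km
Candidate 2: residuals SAO 0.0, MCB 0.1, CMB 0.0 → max 0.1 km
Candidate 3: residuals SAO 74.7, MCB 34.6, CMB 138.3 → max 138.3 km
Only Candidate 2 has all residuals ≈ 0.

Candidate 2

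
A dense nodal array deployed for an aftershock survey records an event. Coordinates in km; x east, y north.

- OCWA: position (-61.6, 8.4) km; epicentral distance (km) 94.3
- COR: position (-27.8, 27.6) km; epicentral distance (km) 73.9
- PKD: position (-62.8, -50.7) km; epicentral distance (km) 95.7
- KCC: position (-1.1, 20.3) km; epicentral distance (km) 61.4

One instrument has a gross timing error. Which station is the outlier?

KCC

Solve using three stations at a time. Using OCWA, COR, PKD (subtract circle equations pairwise → linear system) gives (x, y) ≈ (28.1, -20.7).
Distances from that point to each station vs reported:
  OCWA: calculated 94.3 vs reported 94.3 → residual 0.0 km
  COR: calculated 73.9 vs reported 73.9 → residual 0.0 km
  PKD: calculated 95.7 vs reported 95.7 → residual 0.0 km
  KCC: calculated 50.3 vs reported 61.4 → residual 11.1 km
OCWA, COR, PKD are mutually consistent (residuals ≈ 0); KCC is off by 11.1 km.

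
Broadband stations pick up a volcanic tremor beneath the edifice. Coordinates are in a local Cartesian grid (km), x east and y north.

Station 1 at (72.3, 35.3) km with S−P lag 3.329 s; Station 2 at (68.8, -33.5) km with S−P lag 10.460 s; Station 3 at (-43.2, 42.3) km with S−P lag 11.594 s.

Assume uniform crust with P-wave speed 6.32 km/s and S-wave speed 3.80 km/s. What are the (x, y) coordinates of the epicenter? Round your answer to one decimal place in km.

Distance from S−P lag: d = Δt · v_P v_S / (v_P − v_S) = Δt · (6.32·3.80)/(6.32−3.80) ≈ 9.5302·Δt.
So d_Station 1 = 31.73, d_Station 2 = 99.69, d_Station 3 = 110.49 km.
Circle about each station: (x − 72.3)² + (y − 35.3)² = 31.73²; (x − 68.8)² + (y + 33.5)² = 99.69²; (x + 43.2)² + (y − 42.3)² = 110.49².
Subtracting the Station 1 equation from the Station 2 and Station 3 equations removes the quadratic terms:
-7.0 x − 137.6 y = -9548.99
-231.0 x + 14.0 y = -14019.10
Solving the 2×2 system: x ≈ 64.7, y ≈ 66.1 km.
Check against Station 1 (with the unrounded x, y): √((x − 72.3)²+(y − 35.3)²) = 31.73 ≈ 31.73 km. ✓

64.7 km east, 66.1 km north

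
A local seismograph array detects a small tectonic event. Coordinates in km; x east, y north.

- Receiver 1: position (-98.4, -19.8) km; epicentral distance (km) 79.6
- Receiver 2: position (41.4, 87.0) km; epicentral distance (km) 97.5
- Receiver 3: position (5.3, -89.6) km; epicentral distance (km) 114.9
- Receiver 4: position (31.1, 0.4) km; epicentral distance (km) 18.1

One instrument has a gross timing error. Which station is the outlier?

Solve using three stations at a time. Using Receiver 1, Receiver 2, Receiver 3 (subtract circle equations pairwise → linear system) gives (x, y) ≈ (-29.4, 19.9).
Distances from that point to each station vs reported:
  Receiver 1: calculated 79.6 vs reported 79.6 → residual 0.0 km
  Receiver 2: calculated 97.5 vs reported 97.5 → residual 0.0 km
  Receiver 3: calculated 114.9 vs reported 114.9 → residual 0.0 km
  Receiver 4: calculated 63.6 vs reported 18.1 → residual 45.5 km
Receiver 1, Receiver 2, Receiver 3 are mutually consistent (residuals ≈ 0); Receiver 4 is off by 45.5 km.

Receiver 4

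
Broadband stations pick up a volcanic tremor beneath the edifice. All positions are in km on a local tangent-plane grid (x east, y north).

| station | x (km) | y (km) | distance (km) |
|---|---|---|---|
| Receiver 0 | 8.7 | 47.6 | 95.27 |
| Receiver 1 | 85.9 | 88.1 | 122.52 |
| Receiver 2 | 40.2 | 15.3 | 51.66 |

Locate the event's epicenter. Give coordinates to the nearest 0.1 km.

Circle about each station: (x − 8.7)² + (y − 47.6)² = 95.27²; (x − 85.9)² + (y − 88.1)² = 122.52²; (x − 40.2)² + (y − 15.3)² = 51.66².
Subtracting the Receiver 0 equation from the Receiver 1 and Receiver 2 equations removes the quadratic terms:
154.4 x + 81.0 y = 6864.19
63.0 x − 64.6 y = 5916.30
Solving the 2×2 system: x ≈ 61.2, y ≈ -31.9 km.

(61.2, -31.9)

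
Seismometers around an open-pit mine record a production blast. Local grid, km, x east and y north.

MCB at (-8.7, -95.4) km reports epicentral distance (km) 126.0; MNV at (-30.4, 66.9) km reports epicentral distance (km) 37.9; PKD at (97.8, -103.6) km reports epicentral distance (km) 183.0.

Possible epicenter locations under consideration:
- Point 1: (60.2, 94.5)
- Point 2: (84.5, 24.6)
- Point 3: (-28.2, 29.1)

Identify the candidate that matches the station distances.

Point 3

For each candidate, compare |candidate − station| to the reported distance:
Point 1: residuals MCB 76.0, MNV 56.8, PKD 18.6 → max 76.0 km
Point 2: residuals MCB 25.9, MNV 84.5, PKD 54.1 → max 84.5 km
Point 3: residuals MCB 0.0, MNV 0.0, PKD 0.0 → max 0.0 km
Only Point 3 has all residuals ≈ 0.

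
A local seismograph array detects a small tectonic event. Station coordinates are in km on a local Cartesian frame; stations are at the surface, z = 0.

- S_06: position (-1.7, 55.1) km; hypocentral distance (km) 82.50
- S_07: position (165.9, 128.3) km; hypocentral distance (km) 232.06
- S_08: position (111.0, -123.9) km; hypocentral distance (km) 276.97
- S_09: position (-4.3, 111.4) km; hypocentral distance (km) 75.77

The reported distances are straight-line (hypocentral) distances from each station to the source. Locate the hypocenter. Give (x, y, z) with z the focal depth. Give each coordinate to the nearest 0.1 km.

Each station gives a sphere (x−x_i)² + (y−y_i)² + z² = d_i² (stations at z=0).
Subtracting the S_06 sphere from S_07 and S_08: z² cancels, leaving linear equations in x and y:
335.2 x + 146.4 y = -6100.79
225.4 x − 358.0 y = -45272.82
Solving: x ≈ -57.595, y ≈ 90.198 km (keep extra digits for the depth step; rounded: -57.6, 90.2).
Then from the S_06 sphere: z² = 82.50² − (x + 1.7)² − (y − 55.1)² with x = -57.595, y = 90.198, so z ≈ 49.499 ≈ 49.5 km.

(-57.6, 90.2, 49.5)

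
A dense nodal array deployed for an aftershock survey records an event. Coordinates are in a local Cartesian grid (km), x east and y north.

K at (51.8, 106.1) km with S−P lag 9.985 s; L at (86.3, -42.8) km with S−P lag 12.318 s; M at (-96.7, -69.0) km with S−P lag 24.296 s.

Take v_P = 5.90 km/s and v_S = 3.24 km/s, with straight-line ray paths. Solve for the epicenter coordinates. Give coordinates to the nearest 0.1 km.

(43.7, 34.8)

Distance from S−P lag: d = Δt · v_P v_S / (v_P − v_S) = Δt · (5.90·3.24)/(5.90−3.24) ≈ 7.1865·Δt.
So d_K = 71.76, d_L = 88.52, d_M = 174.60 km.
Circle about each station: (x − 51.8)² + (y − 106.1)² = 71.76²; (x − 86.3)² + (y + 42.8)² = 88.52²; (x + 96.7)² + (y + 69.0)² = 174.60².
Subtracting the K equation from the L and M equations removes the quadratic terms:
69.0 x − 297.8 y = -7347.21
-297.0 x − 350.2 y = -25164.22
Solving the 2×2 system: x ≈ 43.7, y ≈ 34.8 km.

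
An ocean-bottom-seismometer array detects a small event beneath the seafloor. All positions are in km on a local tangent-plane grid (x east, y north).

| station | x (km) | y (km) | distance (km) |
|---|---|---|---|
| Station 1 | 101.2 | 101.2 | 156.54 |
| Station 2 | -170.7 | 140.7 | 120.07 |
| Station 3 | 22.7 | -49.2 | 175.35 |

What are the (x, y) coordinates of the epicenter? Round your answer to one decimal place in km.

Circle about each station: (x − 101.2)² + (y − 101.2)² = 156.54²; (x + 170.7)² + (y − 140.7)² = 120.07²; (x − 22.7)² + (y + 49.2)² = 175.35².
Subtracting pairs of circle equations eliminates x²+y² and gives linear equations (the radical axes):
-543.8 x + 79.0 y = 38540.07
-157.0 x − 300.8 y = -23789.80
Solving the 2×2 system: x ≈ -55.2, y ≈ 107.9 km.

(-55.2, 107.9)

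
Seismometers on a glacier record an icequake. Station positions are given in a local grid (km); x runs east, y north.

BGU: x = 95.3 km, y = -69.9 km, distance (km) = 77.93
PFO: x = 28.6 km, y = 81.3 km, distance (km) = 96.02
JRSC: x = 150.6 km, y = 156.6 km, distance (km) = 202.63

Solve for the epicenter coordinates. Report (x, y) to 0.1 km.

Circle about each station: (x − 95.3)² + (y + 69.9)² = 77.93²; (x − 28.6)² + (y − 81.3)² = 96.02²; (x − 150.6)² + (y − 156.6)² = 202.63².
Subtracting pairs of circle equations eliminates x²+y² and gives linear equations (the radical axes):
-133.4 x + 302.4 y = -9687.21
110.6 x + 453.0 y = -1750.01
Solving the 2×2 system: x ≈ 41.1, y ≈ -13.9 km.
Check against BGU (with the unrounded x, y): √((x − 95.3)²+(y + 69.9)²) = 77.93 ≈ 77.93 km. ✓

(41.1, -13.9)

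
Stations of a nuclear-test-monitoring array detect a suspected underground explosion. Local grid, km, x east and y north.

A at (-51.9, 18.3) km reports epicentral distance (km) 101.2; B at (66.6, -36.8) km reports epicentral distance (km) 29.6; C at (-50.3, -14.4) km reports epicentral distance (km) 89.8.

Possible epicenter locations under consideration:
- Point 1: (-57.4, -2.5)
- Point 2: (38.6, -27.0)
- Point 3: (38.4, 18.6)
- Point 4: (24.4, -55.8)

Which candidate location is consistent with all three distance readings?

For each candidate, compare |candidate − station| to the reported distance:
Point 1: residuals A 79.7, B 99.1, C 75.9 → max 99.1 km
Point 2: residuals A 0.0, B 0.1, C 0.0 → max 0.1 km
Point 3: residuals A 10.9, B 32.6, C 4.8 → max 32.6 km
Point 4: residuals A 5.2, B 16.7, C 4.4 → max 16.7 km
Only Point 2 has all residuals ≈ 0.

Point 2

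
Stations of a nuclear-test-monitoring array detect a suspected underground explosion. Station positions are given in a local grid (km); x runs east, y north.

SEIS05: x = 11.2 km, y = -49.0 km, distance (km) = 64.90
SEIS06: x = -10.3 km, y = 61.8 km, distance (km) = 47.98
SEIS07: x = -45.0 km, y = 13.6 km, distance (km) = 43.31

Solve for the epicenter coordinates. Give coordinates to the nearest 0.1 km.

x ≈ -1.7 km, y ≈ 14.6 km

Circle about each station: (x − 11.2)² + (y + 49.0)² = 64.90²; (x + 10.3)² + (y − 61.8)² = 47.98²; (x + 45.0)² + (y − 13.6)² = 43.31².
Subtracting the SEIS05 equation from the SEIS06 and SEIS07 equations removes the quadratic terms:
-43.0 x + 221.6 y = 3308.82
-112.4 x + 125.2 y = 2019.77
Solving the 2×2 system: x ≈ -1.7, y ≈ 14.6 km.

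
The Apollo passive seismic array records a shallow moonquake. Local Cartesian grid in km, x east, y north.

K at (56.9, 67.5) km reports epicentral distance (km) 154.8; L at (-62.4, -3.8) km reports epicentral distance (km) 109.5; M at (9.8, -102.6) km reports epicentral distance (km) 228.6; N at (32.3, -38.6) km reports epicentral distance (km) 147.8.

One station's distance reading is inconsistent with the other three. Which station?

Solve using three stations at a time. Using K, L, M (subtract circle equations pairwise → linear system) gives (x, y) ≈ (-94.2, 100.9).
Distances from that point to each station vs reported:
  K: calculated 154.8 vs reported 154.8 → residual 0.0 km
  L: calculated 109.5 vs reported 109.5 → residual 0.0 km
  M: calculated 228.6 vs reported 228.6 → residual 0.0 km
  N: calculated 188.4 vs reported 147.8 → residual 40.6 km
K, L, M are mutually consistent (residuals ≈ 0); N is off by 40.6 km.

N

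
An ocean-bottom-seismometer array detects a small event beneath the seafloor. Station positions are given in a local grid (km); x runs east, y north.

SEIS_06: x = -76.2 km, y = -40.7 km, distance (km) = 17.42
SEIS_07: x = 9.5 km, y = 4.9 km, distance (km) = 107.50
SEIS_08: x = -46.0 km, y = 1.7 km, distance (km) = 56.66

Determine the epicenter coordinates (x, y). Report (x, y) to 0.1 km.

(-91.4, -32.2)

Circle about each station: (x + 76.2)² + (y + 40.7)² = 17.42²; (x − 9.5)² + (y − 4.9)² = 107.50²; (x + 46.0)² + (y − 1.7)² = 56.66².
Subtracting the SEIS_06 equation from the SEIS_07 and SEIS_08 equations removes the quadratic terms:
171.4 x + 91.2 y = -18601.46
60.4 x + 84.8 y = -8250.94
Solving the 2×2 system: x ≈ -91.4, y ≈ -32.2 km.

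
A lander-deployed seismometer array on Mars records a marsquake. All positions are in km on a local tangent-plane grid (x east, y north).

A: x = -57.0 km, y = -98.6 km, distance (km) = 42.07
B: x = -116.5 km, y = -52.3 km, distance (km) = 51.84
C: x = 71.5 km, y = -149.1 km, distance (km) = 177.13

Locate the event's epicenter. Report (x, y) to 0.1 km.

(-99.0, -101.1)

Circle about each station: (x + 57.0)² + (y + 98.6)² = 42.07²; (x + 116.5)² + (y + 52.3)² = 51.84²; (x − 71.5)² + (y + 149.1)² = 177.13².
Subtracting the A equation from the B and C equations removes the quadratic terms:
-119.0 x + 92.6 y = 2419.08
257.0 x − 101.0 y = -15233.05
Solving the 2×2 system: x ≈ -99.0, y ≈ -101.1 km.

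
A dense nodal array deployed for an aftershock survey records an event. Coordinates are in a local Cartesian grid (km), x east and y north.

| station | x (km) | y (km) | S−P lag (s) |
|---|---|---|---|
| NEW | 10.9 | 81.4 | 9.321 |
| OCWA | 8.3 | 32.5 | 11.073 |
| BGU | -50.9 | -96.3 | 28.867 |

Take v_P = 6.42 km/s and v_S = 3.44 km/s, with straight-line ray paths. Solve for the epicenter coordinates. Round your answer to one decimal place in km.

Distance from S−P lag: d = Δt · v_P v_S / (v_P − v_S) = Δt · (6.42·3.44)/(6.42−3.44) ≈ 7.4110·Δt.
So d_NEW = 69.08, d_OCWA = 82.06, d_BGU = 213.93 km.
Circle about each station: (x − 10.9)² + (y − 81.4)² = 69.08²; (x − 8.3)² + (y − 32.5)² = 82.06²; (x + 50.9)² + (y + 96.3)² = 213.93².
Subtracting pairs of circle equations eliminates x²+y² and gives linear equations (the radical axes):
-5.2 x − 97.8 y = -7581.43
-123.6 x − 355.4 y = -35874.27
Solving the 2×2 system: x ≈ 79.5, y ≈ 73.3 km.
Check against NEW (with the unrounded x, y): √((x − 10.9)²+(y − 81.4)²) = 69.08 ≈ 69.08 km. ✓

(79.5, 73.3)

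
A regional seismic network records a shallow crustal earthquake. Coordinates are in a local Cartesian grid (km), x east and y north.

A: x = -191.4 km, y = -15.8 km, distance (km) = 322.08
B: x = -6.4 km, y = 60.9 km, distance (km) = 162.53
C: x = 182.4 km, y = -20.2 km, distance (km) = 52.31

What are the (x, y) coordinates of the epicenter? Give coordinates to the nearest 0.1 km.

x ≈ 130.5 km, y ≈ -26.7 km

Circle about each station: (x + 191.4)² + (y + 15.8)² = 322.08²; (x + 6.4)² + (y − 60.9)² = 162.53²; (x − 182.4)² + (y + 20.2)² = 52.31².
Subtracting the A equation from the B and C equations removes the quadratic terms:
370.0 x + 153.4 y = 44185.70
747.6 x − 8.8 y = 97793.39
Solving the 2×2 system: x ≈ 130.5, y ≈ -26.7 km.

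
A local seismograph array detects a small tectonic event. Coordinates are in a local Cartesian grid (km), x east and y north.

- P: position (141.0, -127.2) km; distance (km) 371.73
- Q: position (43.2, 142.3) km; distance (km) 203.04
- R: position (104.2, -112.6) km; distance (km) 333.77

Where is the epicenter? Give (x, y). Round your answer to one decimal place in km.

Circle about each station: (x − 141.0)² + (y + 127.2)² = 371.73²; (x − 43.2)² + (y − 142.3)² = 203.04²; (x − 104.2)² + (y + 112.6)² = 333.77².
Subtracting the P equation from the Q and R equations removes the quadratic terms:
-195.6 x + 539.0 y = 83012.64
-73.6 x + 29.2 y = 14256.34
Solving the 2×2 system: x ≈ -154.9, y ≈ 97.8 km.

(-154.9, 97.8)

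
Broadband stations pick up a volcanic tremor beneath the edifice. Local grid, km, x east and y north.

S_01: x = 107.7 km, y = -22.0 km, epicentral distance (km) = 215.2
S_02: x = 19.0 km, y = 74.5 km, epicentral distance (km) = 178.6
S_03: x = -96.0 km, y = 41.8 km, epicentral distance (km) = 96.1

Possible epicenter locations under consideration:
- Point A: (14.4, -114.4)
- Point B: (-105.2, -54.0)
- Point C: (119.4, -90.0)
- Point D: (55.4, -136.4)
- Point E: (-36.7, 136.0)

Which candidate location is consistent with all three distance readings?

For each candidate, compare |candidate − station| to the reported distance:
Point A: residuals S_01 83.9, S_02 10.4, S_03 95.2 → max 95.2 km
Point B: residuals S_01 0.1, S_02 0.1, S_03 0.1 → max 0.1 km
Point C: residuals S_01 146.2, S_02 14.1, S_03 156.4 → max 156.4 km
Point D: residuals S_01 89.4, S_02 35.4, S_03 137.7 → max 137.7 km
Point E: residuals S_01 1.2, S_02 95.6, S_03 15.2 → max 95.6 km
Only Point B has all residuals ≈ 0.

Point B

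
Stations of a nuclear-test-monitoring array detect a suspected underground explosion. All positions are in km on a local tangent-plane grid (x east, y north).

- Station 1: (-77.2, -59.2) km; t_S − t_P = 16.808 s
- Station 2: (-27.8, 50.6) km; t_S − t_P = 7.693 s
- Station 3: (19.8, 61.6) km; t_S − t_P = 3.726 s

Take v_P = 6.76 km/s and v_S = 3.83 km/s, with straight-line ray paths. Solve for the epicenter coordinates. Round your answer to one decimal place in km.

38.2 km east, 34.3 km north

Distance from S−P lag: d = Δt · v_P v_S / (v_P − v_S) = Δt · (6.76·3.83)/(6.76−3.83) ≈ 8.8365·Δt.
So d_Station 1 = 148.52, d_Station 2 = 67.98, d_Station 3 = 32.92 km.
Circle about each station: (x + 77.2)² + (y + 59.2)² = 148.52²; (x + 27.8)² + (y − 50.6)² = 67.98²; (x − 19.8)² + (y − 61.6)² = 32.92².
Subtracting pairs of circle equations eliminates x²+y² and gives linear equations (the radical axes):
98.8 x + 219.6 y = 11305.63
194.0 x + 241.6 y = 15696.58
Solving the 2×2 system: x ≈ 38.2, y ≈ 34.3 km.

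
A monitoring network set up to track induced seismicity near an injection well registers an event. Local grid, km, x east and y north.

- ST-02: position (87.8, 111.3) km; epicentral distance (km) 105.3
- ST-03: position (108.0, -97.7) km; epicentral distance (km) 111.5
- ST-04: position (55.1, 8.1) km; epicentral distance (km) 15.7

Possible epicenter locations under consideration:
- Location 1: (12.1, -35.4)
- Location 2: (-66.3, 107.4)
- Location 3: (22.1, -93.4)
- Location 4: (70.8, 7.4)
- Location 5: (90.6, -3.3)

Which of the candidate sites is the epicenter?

For each candidate, compare |candidate − station| to the reported distance:
Location 1: residuals ST-02 59.8, ST-03 2.9, ST-04 45.5 → max 59.8 km
Location 2: residuals ST-02 48.8, ST-03 157.7, ST-04 141.1 → max 157.7 km
Location 3: residuals ST-02 109.7, ST-03 25.5, ST-04 91.0 → max 109.7 km
Location 4: residuals ST-02 0.0, ST-03 0.0, ST-04 0.0 → max 0.0 km
Location 5: residuals ST-02 9.3, ST-03 15.5, ST-04 21.6 → max 21.6 km
Only Location 4 has all residuals ≈ 0.

Location 4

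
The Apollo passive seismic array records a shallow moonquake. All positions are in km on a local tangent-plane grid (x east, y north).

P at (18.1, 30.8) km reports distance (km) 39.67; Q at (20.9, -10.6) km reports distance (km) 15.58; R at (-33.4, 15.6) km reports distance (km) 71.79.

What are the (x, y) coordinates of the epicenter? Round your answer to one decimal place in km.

x ≈ 35.4 km, y ≈ -4.9 km

Circle about each station: (x − 18.1)² + (y − 30.8)² = 39.67²; (x − 20.9)² + (y + 10.6)² = 15.58²; (x + 33.4)² + (y − 15.6)² = 71.79².
Subtracting the P equation from the Q and R equations removes the quadratic terms:
5.6 x − 82.8 y = 603.89
-103.0 x − 30.4 y = -3497.43
Solving the 2×2 system: x ≈ 35.4, y ≈ -4.9 km.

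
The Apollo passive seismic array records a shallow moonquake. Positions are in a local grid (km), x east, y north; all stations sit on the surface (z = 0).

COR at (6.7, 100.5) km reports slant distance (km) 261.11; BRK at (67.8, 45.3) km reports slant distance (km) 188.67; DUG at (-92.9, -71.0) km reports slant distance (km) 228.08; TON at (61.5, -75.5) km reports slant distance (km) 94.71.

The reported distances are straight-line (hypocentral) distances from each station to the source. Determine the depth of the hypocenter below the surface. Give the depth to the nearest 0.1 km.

Each station gives a sphere (x−x_i)² + (y−y_i)² + z² = d_i² (stations at z=0).
Subtracting the COR sphere from BRK and DUG: z² cancels, leaving linear equations in x and y:
122.2 x − 110.4 y = 29085.85
-199.2 x − 343.0 y = 19684.22
Solving: x ≈ 122.106, y ≈ -128.302 km (keep extra digits for the depth step; rounded: 122.1, -128.3).
Then from the COR sphere: z² = 261.11² − (x − 6.7)² − (y − 100.5)² with x = 122.106, y = -128.302, so z ≈ 50.095 ≈ 50.1 km.
Check against TON (with the unrounded solution): distance 94.71 ≈ 94.71 km. ✓

z ≈ 50.1 km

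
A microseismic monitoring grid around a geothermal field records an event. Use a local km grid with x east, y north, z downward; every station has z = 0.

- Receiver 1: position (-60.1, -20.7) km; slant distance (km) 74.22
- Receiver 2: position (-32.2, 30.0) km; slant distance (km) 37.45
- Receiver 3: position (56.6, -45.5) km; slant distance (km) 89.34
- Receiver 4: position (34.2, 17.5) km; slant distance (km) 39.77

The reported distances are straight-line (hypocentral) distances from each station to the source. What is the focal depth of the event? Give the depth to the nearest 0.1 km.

18.3 km

Each station gives a sphere (x−x_i)² + (y−y_i)² + z² = d_i² (stations at z=0).
Subtracting the Receiver 1 sphere from Receiver 2 and Receiver 3: z² cancels, leaving linear equations in x and y:
55.8 x + 101.4 y = 2002.45
233.4 x − 49.6 y = -1239.72
Solving: x ≈ -0.998, y ≈ 20.297 km (keep extra digits for the depth step; rounded: -1.0, 20.3).
Then from the Receiver 1 sphere: z² = 74.22² − (x + 60.1)² − (y + 20.7)² with x = -0.998, y = 20.297, so z ≈ 18.298 ≈ 18.3 km.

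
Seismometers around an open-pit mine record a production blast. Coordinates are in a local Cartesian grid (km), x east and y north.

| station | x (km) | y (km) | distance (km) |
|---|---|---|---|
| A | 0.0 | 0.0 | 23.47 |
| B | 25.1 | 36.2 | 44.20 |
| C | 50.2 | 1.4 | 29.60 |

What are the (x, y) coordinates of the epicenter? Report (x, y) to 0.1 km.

Circle about each station: x² + y² = 23.47²; (x − 25.1)² + (y − 36.2)² = 44.20²; (x − 50.2)² + (y − 1.4)² = 29.60².
Subtracting pairs of circle equations eliminates x²+y² and gives linear equations (the radical axes):
50.2 x + 72.4 y = 537.65
100.4 x + 2.8 y = 2196.68
Solving the 2×2 system: x ≈ 22.1, y ≈ -7.9 km.

(22.1, -7.9)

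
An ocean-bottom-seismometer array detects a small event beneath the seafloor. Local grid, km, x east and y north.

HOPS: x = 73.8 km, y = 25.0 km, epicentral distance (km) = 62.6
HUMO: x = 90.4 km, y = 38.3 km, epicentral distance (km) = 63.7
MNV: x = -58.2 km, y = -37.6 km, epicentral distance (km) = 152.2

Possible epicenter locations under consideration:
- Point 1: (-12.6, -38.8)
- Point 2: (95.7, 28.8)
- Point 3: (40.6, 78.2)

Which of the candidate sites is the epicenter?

Point 3

For each candidate, compare |candidate − station| to the reported distance:
Point 1: residuals HOPS 44.8, HUMO 65.0, MNV 106.6 → max 106.6 km
Point 2: residuals HOPS 40.4, HUMO 52.8, MNV 15.4 → max 52.8 km
Point 3: residuals HOPS 0.1, HUMO 0.1, MNV 0.0 → max 0.1 km
Only Point 3 has all residuals ≈ 0.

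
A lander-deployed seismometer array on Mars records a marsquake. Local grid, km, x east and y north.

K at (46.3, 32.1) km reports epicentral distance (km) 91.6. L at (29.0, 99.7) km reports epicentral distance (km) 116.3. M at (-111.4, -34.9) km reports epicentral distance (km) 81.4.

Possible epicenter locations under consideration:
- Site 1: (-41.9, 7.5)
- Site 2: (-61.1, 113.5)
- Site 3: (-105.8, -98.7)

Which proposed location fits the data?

Site 1

For each candidate, compare |candidate − station| to the reported distance:
Site 1: residuals K 0.0, L 0.0, M 0.0 → max 0.0 km
Site 2: residuals K 43.2, L 25.1, M 75.3 → max 75.3 km
Site 3: residuals K 109.0, L 123.6, M 17.4 → max 123.6 km
Only Site 1 has all residuals ≈ 0.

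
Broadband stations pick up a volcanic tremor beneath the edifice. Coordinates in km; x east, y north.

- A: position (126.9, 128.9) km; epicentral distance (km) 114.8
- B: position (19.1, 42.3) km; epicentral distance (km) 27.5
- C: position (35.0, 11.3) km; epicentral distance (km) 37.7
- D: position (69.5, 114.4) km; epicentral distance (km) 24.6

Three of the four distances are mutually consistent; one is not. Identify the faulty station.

Solve using three stations at a time. Using A, B, C (subtract circle equations pairwise → linear system) gives (x, y) ≈ (46.1, 47.3).
Distances from that point to each station vs reported:
  A: calculated 114.8 vs reported 114.8 → residual 0.0 km
  B: calculated 27.5 vs reported 27.5 → residual 0.0 km
  C: calculated 37.7 vs reported 37.7 → residual 0.0 km
  D: calculated 71.0 vs reported 24.6 → residual 46.4 km
A, B, C are mutually consistent (residuals ≈ 0); D is off by 46.4 km.

D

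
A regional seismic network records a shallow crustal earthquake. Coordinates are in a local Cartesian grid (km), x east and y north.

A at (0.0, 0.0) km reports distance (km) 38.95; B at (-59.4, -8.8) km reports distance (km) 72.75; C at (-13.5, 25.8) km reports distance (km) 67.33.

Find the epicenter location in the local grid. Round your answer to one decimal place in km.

x ≈ 7.1 km, y ≈ -38.3 km

Circle about each station: x² + y² = 38.95²; (x + 59.4)² + (y + 8.8)² = 72.75²; (x + 13.5)² + (y − 25.8)² = 67.33².
Subtracting pairs of circle equations eliminates x²+y² and gives linear equations (the radical axes):
-118.8 x − 17.6 y = -169.66
-27.0 x + 51.6 y = -2168.34
Solving the 2×2 system: x ≈ 7.1, y ≈ -38.3 km.
Check against A (with the unrounded x, y): √(x²+y²) = 38.96 ≈ 38.95 km. ✓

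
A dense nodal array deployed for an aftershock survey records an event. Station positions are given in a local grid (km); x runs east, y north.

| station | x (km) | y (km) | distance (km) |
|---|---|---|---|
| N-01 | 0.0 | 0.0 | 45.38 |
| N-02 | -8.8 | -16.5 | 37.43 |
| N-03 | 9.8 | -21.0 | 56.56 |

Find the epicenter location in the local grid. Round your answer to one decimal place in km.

-44.9 km east, -6.6 km north

Circle about each station: x² + y² = 45.38²; (x + 8.8)² + (y + 16.5)² = 37.43²; (x − 9.8)² + (y + 21.0)² = 56.56².
Subtracting pairs of circle equations eliminates x²+y² and gives linear equations (the radical axes):
-17.6 x − 33.0 y = 1008.03
19.6 x − 42.0 y = -602.65
Solving the 2×2 system: x ≈ -44.9, y ≈ -6.6 km.
Check against N-01 (with the unrounded x, y): √(x²+y²) = 45.38 ≈ 45.38 km. ✓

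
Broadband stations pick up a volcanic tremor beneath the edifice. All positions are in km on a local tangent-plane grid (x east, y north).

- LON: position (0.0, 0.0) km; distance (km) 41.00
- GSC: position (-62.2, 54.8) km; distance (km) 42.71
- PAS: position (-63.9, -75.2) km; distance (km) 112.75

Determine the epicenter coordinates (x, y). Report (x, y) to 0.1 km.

Circle about each station: x² + y² = 41.00²; (x + 62.2)² + (y − 54.8)² = 42.71²; (x + 63.9)² + (y + 75.2)² = 112.75².
Subtracting pairs of circle equations eliminates x²+y² and gives linear equations (the radical axes):
-124.4 x + 109.6 y = 6728.74
-127.8 x − 150.4 y = -1293.31
Solving the 2×2 system: x ≈ -26.6, y ≈ 31.2 km.
Check against LON (with the unrounded x, y): √(x²+y²) = 41.00 ≈ 41.00 km. ✓

-26.6 km east, 31.2 km north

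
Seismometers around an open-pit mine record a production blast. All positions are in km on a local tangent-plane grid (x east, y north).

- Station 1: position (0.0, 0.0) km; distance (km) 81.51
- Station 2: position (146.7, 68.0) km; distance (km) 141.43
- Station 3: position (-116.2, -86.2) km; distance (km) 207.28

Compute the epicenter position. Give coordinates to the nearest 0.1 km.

5.9 km east, 81.3 km north

Circle about each station: x² + y² = 81.51²; (x − 146.7)² + (y − 68.0)² = 141.43²; (x + 116.2)² + (y + 86.2)² = 207.28².
Subtracting the Station 1 equation from the Station 2 and Station 3 equations removes the quadratic terms:
293.4 x + 136.0 y = 12786.33
-232.4 x − 172.4 y = -15388.24
Solving the 2×2 system: x ≈ 5.9, y ≈ 81.3 km.
Check against Station 1 (with the unrounded x, y): √(x²+y²) = 81.55 ≈ 81.51 km. ✓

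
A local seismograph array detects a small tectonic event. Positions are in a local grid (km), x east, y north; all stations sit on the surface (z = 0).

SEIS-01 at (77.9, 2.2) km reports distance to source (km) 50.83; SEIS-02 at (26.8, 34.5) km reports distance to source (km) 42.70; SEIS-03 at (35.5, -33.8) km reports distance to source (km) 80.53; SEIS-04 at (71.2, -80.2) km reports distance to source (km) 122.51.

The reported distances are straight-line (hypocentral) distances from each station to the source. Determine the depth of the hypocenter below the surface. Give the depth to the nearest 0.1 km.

29.8 km

Each station gives a sphere (x−x_i)² + (y−y_i)² + z² = d_i² (stations at z=0).
Subtracting the SEIS-01 sphere from SEIS-02 and SEIS-03: z² cancels, leaving linear equations in x and y:
-102.2 x + 64.6 y = -3404.36
-84.8 x − 72.0 y = -7571.95
Solving: x ≈ 57.201, y ≈ 37.796 km (keep extra digits for the depth step; rounded: 57.2, 37.8).
Then from the SEIS-01 sphere: z² = 50.83² − (x − 77.9)² − (y − 2.2)² with x = 57.201, y = 37.796, so z ≈ 29.802 ≈ 29.8 km.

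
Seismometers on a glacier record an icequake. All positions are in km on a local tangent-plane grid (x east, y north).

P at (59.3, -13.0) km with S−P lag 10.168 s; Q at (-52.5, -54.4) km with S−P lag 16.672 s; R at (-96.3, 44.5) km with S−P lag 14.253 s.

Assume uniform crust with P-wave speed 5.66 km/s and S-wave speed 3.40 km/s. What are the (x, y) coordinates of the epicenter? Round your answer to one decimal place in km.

23.2 km east, 65.7 km north

Distance from S−P lag: d = Δt · v_P v_S / (v_P − v_S) = Δt · (5.66·3.40)/(5.66−3.40) ≈ 8.5150·Δt.
So d_P = 86.58, d_Q = 141.96, d_R = 121.36 km.
Circle about each station: (x − 59.3)² + (y + 13.0)² = 86.58²; (x + 52.5)² + (y + 54.4)² = 141.96²; (x + 96.3)² + (y − 44.5)² = 121.36².
Subtracting the P equation from the Q and R equations removes the quadratic terms:
-223.6 x − 82.8 y = -10626.43
-311.2 x + 115.0 y = 336.30
Solving the 2×2 system: x ≈ 23.2, y ≈ 65.7 km.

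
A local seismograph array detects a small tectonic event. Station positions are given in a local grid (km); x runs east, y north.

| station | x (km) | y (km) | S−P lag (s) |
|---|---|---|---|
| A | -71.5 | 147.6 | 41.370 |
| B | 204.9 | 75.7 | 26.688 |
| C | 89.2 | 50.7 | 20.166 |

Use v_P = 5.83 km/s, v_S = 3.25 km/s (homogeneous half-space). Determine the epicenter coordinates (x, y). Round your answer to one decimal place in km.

Distance from S−P lag: d = Δt · v_P v_S / (v_P − v_S) = Δt · (5.83·3.25)/(5.83−3.25) ≈ 7.3440·Δt.
So d_A = 303.82, d_B = 196.00, d_C = 148.10 km.
Circle about each station: (x + 71.5)² + (y − 147.6)² = 303.82²; (x − 204.9)² + (y − 75.7)² = 196.00²; (x − 89.2)² + (y − 50.7)² = 148.10².
Subtracting the A equation from the B and C equations removes the quadratic terms:
552.8 x − 143.8 y = 74707.08
321.4 x − 193.8 y = 54002.10
Solving the 2×2 system: x ≈ 110.2, y ≈ -95.9 km.

x ≈ 110.2 km, y ≈ -95.9 km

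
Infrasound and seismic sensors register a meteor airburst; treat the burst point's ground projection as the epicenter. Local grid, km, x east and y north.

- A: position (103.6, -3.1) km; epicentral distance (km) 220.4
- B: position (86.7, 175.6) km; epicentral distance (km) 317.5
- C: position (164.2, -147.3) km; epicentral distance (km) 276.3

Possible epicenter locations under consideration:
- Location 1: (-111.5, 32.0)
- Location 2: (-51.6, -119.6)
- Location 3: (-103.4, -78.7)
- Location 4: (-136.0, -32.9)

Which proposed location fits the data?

Location 3

For each candidate, compare |candidate − station| to the reported distance:
Location 1: residuals A 2.5, B 72.7, C 52.6 → max 72.7 km
Location 2: residuals A 26.3, B 8.5, C 58.7 → max 58.7 km
Location 3: residuals A 0.0, B 0.0, C 0.0 → max 0.0 km
Location 4: residuals A 21.0, B 12.4, C 45.0 → max 45.0 km
Only Location 3 has all residuals ≈ 0.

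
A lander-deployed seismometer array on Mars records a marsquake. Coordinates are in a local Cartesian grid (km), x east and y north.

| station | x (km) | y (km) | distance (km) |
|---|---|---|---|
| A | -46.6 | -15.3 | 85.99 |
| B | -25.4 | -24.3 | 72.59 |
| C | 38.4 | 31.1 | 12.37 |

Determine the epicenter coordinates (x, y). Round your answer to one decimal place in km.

Circle about each station: (x + 46.6)² + (y + 15.3)² = 85.99²; (x + 25.4)² + (y + 24.3)² = 72.59²; (x − 38.4)² + (y − 31.1)² = 12.37².
Subtracting the A equation from the B and C equations removes the quadratic terms:
42.4 x − 18.0 y = 954.97
170.0 x + 92.8 y = 7277.38
Solving the 2×2 system: x ≈ 31.4, y ≈ 20.9 km.

x ≈ 31.4 km, y ≈ 20.9 km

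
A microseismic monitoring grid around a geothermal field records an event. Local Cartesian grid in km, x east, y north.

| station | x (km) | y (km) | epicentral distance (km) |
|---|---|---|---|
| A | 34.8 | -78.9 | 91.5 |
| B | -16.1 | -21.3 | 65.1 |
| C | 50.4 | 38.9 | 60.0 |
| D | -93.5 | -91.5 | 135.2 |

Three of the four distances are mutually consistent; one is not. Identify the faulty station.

B

Solve using three stations at a time. Using A, C, D (subtract circle equations pairwise → linear system) gives (x, y) ≈ (0.3, 5.9).
Distances from that point to each station vs reported:
  A: calculated 91.5 vs reported 91.5 → residual 0.0 km
  B: calculated 31.7 vs reported 65.1 → residual 33.4 km
  C: calculated 60.0 vs reported 60.0 → residual 0.0 km
  D: calculated 135.2 vs reported 135.2 → residual 0.0 km
A, C, D are mutually consistent (residuals ≈ 0); B is off by 33.4 km.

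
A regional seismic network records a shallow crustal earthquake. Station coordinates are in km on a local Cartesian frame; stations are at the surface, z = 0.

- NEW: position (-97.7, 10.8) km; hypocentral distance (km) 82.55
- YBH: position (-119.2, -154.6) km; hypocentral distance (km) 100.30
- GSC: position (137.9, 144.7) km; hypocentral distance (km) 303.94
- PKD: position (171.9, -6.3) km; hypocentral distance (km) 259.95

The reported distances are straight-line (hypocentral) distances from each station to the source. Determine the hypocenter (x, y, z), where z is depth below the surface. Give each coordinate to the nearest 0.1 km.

x ≈ -79.9 km, y ≈ -65.8 km, depth ≈ 25.1 km

Each station gives a sphere (x−x_i)² + (y−y_i)² + z² = d_i² (stations at z=0).
Subtracting the NEW sphere from YBH and GSC: z² cancels, leaving linear equations in x and y:
-43.0 x − 330.8 y = 25202.28
471.2 x + 267.8 y = -55272.45
Solving: x ≈ -79.905, y ≈ -65.799 km (keep extra digits for the depth step; rounded: -79.9, -65.8).
Then from the NEW sphere: z² = 82.55² − (x + 97.7)² − (y − 10.8)² with x = -79.905, y = -65.799, so z ≈ 25.108 ≈ 25.1 km.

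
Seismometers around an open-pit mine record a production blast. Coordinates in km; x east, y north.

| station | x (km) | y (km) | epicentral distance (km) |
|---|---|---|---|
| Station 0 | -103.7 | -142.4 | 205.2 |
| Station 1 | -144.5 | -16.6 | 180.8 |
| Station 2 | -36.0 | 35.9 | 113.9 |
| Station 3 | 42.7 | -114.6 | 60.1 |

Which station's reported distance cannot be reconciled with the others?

Station 0

Solve using three stations at a time. Using Station 1, Station 2, Station 3 (subtract circle equations pairwise → linear system) gives (x, y) ≈ (32.1, -55.4).
Distances from that point to each station vs reported:
  Station 0: calculated 161.3 vs reported 205.2 → residual 43.9 km
  Station 1: calculated 180.8 vs reported 180.8 → residual 0.0 km
  Station 2: calculated 113.9 vs reported 113.9 → residual 0.0 km
  Station 3: calculated 60.1 vs reported 60.1 → residual 0.0 km
Station 1, Station 2, Station 3 are mutually consistent (residuals ≈ 0); Station 0 is off by 43.9 km.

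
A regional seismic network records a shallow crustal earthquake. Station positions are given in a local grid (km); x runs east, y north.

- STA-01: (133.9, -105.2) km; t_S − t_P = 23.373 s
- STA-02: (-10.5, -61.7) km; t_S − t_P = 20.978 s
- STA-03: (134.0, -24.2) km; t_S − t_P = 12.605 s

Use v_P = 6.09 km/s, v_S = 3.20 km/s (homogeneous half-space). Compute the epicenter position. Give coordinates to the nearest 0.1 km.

(83.4, 44.1)

Distance from S−P lag: d = Δt · v_P v_S / (v_P − v_S) = Δt · (6.09·3.20)/(6.09−3.20) ≈ 6.7433·Δt.
So d_STA-01 = 157.61, d_STA-02 = 141.46, d_STA-03 = 85.00 km.
Circle about each station: (x − 133.9)² + (y + 105.2)² = 157.61²; (x + 10.5)² + (y + 61.7)² = 141.46²; (x − 134.0)² + (y + 24.2)² = 85.00².
Subtracting pairs of circle equations eliminates x²+y² and gives linear equations (the radical axes):
-288.8 x + 87.0 y = -20249.13
0.2 x + 162.0 y = 7161.30
Solving the 2×2 system: x ≈ 83.4, y ≈ 44.1 km.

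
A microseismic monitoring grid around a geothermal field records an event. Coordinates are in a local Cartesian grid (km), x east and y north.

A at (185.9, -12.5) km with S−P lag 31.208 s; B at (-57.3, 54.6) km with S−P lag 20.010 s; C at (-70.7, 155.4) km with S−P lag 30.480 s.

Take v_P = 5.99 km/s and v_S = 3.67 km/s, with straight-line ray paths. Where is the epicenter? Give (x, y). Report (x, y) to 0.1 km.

Distance from S−P lag: d = Δt · v_P v_S / (v_P − v_S) = Δt · (5.99·3.67)/(5.99−3.67) ≈ 9.4756·Δt.
So d_A = 295.71, d_B = 189.61, d_C = 288.82 km.
Circle about each station: (x − 185.9)² + (y + 12.5)² = 295.71²; (x + 57.3)² + (y − 54.6)² = 189.61²; (x + 70.7)² + (y − 155.4)² = 288.82².
Subtracting pairs of circle equations eliminates x²+y² and gives linear equations (the radical axes):
-486.4 x + 134.2 y = 23041.84
-513.2 x + 335.8 y = -1540.00
Solving the 2×2 system: x ≈ -84.1, y ≈ -133.1 km.
Check against A (with the unrounded x, y): √((x − 185.9)²+(y + 12.5)²) = 295.71 ≈ 295.71 km. ✓

x ≈ -84.1 km, y ≈ -133.1 km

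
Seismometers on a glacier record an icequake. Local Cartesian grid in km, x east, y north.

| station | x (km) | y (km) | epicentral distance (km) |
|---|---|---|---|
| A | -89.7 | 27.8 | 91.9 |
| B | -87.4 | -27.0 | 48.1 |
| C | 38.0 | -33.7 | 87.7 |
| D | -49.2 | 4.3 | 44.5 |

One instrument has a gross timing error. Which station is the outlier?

D

Solve using three stations at a time. Using A, B, C (subtract circle equations pairwise → linear system) gives (x, y) ≈ (-47.4, -53.8).
Distances from that point to each station vs reported:
  A: calculated 91.9 vs reported 91.9 → residual 0.0 km
  B: calculated 48.2 vs reported 48.1 → residual 0.1 km
  C: calculated 87.7 vs reported 87.7 → residual 0.0 km
  D: calculated 58.1 vs reported 44.5 → residual 13.6 km
A, B, C are mutually consistent (residuals ≈ 0); D is off by 13.6 km.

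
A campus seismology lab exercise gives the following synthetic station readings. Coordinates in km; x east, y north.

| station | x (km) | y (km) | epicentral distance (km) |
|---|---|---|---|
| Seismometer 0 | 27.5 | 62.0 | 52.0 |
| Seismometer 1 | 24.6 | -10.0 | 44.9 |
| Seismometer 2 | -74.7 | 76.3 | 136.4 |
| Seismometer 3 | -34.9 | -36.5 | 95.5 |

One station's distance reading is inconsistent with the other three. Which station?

Solve using three stations at a time. Using Seismometer 0, Seismometer 2, Seismometer 3 (subtract circle equations pairwise → linear system) gives (x, y) ≈ (46.4, 13.6).
Distances from that point to each station vs reported:
  Seismometer 0: calculated 52.0 vs reported 52.0 → residual 0.0 km
  Seismometer 1: calculated 32.1 vs reported 44.9 → residual 12.8 km
  Seismometer 2: calculated 136.4 vs reported 136.4 → residual 0.0 km
  Seismometer 3: calculated 95.5 vs reported 95.5 → residual 0.0 km
Seismometer 0, Seismometer 2, Seismometer 3 are mutually consistent (residuals ≈ 0); Seismometer 1 is off by 12.8 km.

Seismometer 1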